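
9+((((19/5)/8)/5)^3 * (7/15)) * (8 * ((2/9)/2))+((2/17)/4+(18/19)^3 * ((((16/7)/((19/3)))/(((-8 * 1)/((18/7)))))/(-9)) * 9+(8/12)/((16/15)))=142938530922985109/14655248055000000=9.75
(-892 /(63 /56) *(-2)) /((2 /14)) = 11100.44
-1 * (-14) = 14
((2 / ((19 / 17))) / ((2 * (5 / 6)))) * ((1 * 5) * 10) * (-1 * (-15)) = 15300 / 19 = 805.26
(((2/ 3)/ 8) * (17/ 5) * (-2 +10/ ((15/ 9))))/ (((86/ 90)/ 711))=36261/ 43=843.28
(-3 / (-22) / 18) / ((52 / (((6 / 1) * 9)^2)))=243 / 572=0.42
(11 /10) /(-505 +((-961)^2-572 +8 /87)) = 957 /802526360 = 0.00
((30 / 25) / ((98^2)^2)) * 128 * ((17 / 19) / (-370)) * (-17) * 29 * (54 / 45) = 1206864 / 506581887875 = 0.00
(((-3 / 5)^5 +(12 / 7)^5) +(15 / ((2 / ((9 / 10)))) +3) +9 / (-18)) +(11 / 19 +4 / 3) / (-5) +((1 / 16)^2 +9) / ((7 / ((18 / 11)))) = 108329906553269 / 4215195600000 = 25.70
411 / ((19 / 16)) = 6576 / 19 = 346.11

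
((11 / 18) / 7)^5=161051 / 31757969376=0.00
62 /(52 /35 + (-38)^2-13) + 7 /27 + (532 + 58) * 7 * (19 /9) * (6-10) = -47210595131 /1353699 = -34875.25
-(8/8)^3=-1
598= 598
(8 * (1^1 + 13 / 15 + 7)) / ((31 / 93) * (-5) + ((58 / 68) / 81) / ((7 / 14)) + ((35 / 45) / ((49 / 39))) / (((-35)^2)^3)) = -1256870738025000 / 29158569337783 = -43.10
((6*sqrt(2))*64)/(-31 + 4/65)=-17.55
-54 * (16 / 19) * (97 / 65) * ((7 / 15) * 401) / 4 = -19604088 / 6175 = -3174.75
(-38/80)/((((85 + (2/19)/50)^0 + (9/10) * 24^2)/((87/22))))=-1653/457072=-0.00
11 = 11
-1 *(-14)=14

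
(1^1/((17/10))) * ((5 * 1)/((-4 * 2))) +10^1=655/68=9.63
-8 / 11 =-0.73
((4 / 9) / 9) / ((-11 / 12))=-16 / 297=-0.05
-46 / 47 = -0.98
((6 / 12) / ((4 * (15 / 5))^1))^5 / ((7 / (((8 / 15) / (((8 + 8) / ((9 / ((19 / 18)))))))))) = 1 / 196116480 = 0.00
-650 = -650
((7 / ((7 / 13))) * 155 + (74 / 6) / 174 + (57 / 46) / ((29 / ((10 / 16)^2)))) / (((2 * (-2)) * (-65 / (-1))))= -1548361049 / 199779840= -7.75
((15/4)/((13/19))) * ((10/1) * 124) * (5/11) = 441750/143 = 3089.16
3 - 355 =-352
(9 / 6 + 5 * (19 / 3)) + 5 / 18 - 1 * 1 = 292 / 9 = 32.44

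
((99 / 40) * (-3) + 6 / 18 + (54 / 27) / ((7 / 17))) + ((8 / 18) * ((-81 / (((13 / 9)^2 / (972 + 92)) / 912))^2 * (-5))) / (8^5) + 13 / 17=-39253534395849632029 / 407851080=-96244772469.03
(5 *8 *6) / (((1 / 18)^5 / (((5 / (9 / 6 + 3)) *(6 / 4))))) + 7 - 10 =755827197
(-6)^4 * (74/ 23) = 95904/ 23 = 4169.74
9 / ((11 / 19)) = 171 / 11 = 15.55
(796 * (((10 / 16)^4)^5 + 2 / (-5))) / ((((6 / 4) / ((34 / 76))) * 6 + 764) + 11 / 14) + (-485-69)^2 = 13771162532639994453164156711 / 44869543231477346467840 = 306915.59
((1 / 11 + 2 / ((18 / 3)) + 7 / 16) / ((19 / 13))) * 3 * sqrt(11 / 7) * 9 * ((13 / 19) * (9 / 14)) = 889785 * sqrt(77) / 889504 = 8.78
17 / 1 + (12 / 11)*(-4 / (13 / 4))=2239 / 143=15.66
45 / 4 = 11.25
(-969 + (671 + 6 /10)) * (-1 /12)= 24.78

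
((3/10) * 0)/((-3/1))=0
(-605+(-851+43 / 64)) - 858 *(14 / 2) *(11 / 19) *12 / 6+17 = -10205455 / 1216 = -8392.64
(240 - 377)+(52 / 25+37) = -2448 / 25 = -97.92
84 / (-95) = -84 / 95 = -0.88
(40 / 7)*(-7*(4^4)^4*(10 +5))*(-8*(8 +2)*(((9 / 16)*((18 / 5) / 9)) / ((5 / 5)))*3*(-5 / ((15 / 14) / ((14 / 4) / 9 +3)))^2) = 313238836844953600 / 9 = 34804315204994844.44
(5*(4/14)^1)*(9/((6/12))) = 180/7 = 25.71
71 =71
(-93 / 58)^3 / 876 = -268119 / 56972704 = -0.00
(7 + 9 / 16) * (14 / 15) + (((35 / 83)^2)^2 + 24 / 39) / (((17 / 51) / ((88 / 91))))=60199139374561 / 6737183249160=8.94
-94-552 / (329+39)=-191 / 2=-95.50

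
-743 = -743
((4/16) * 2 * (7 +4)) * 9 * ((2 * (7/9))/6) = 77/6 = 12.83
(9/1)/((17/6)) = 3.18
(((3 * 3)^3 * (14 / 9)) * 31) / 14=2511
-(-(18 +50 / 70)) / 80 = 131 / 560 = 0.23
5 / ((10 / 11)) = 11 / 2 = 5.50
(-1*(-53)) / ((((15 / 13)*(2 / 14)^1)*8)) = 4823 / 120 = 40.19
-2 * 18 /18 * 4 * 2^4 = -128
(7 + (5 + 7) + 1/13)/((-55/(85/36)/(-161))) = 169694/1287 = 131.85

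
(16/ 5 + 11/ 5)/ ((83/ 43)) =1161/ 415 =2.80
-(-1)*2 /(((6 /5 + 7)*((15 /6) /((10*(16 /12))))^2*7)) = 2560 /2583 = 0.99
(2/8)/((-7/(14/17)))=-1/34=-0.03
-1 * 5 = -5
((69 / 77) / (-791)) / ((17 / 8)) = -552 / 1035419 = -0.00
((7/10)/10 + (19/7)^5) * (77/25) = 2725003039/6002500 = 453.98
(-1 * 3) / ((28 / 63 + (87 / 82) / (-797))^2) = -15.28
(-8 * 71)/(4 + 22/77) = -1988/15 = -132.53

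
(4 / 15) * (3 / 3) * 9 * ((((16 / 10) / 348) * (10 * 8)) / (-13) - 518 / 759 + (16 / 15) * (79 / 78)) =6345016 / 7153575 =0.89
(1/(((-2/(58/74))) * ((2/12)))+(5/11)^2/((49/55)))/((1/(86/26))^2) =-78153532/3370367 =-23.19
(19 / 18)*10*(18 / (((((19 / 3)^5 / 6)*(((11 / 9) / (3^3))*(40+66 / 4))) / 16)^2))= 1285368201584640 / 498568304765746171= 0.00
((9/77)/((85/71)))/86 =639/562870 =0.00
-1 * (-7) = 7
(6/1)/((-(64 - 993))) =6/929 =0.01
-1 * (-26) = 26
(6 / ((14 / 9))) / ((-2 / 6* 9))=-9 / 7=-1.29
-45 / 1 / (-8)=45 / 8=5.62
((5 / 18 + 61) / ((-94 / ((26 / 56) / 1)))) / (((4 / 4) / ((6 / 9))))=-14339 / 71064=-0.20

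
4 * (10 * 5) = 200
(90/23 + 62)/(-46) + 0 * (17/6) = -758/529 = -1.43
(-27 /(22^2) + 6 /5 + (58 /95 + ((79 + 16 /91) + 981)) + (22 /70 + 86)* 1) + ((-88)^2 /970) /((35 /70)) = 472513382661 /405865460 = 1164.21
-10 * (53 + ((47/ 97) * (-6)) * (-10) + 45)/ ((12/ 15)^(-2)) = -394432/ 485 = -813.26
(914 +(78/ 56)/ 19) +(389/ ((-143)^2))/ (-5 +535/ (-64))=23551738513/ 25765740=914.07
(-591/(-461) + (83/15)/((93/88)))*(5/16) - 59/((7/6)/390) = -284084885117/14405328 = -19720.82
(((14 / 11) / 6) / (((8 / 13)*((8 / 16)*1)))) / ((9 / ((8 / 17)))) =182 / 5049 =0.04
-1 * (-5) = 5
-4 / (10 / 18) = -36 / 5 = -7.20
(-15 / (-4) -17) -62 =-301 / 4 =-75.25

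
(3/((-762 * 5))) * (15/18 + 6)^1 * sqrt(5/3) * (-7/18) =287 * sqrt(15)/411480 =0.00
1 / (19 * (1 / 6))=0.32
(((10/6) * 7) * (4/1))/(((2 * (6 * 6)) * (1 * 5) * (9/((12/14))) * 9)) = 1/729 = 0.00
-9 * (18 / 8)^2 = -729 / 16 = -45.56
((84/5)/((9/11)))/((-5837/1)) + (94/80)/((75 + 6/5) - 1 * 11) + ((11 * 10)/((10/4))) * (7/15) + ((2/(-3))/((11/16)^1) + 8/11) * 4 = 49175938319/2511777840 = 19.58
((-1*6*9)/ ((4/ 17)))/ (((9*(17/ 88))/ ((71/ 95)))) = -9372/ 95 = -98.65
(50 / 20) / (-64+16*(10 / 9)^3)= -3645 / 61312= -0.06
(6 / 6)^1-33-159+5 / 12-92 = -3391 / 12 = -282.58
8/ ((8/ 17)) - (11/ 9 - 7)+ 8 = 277/ 9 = 30.78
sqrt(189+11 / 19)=sqrt(68438) / 19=13.77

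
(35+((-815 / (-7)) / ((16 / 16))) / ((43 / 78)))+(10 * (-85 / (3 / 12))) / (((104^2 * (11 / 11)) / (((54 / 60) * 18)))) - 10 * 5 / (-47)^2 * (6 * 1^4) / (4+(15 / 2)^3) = 738438074172425 / 3062746389976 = 241.10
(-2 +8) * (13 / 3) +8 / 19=502 / 19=26.42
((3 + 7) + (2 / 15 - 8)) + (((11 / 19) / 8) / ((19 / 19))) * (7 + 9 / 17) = 12976 / 4845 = 2.68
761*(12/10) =4566/5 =913.20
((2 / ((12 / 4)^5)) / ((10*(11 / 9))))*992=992 / 1485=0.67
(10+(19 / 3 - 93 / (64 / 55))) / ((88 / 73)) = -891257 / 16896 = -52.75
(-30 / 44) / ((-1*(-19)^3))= -15 / 150898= -0.00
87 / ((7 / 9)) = 783 / 7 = 111.86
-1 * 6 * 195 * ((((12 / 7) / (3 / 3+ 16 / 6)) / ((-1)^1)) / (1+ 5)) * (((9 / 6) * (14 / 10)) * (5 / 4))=5265 / 22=239.32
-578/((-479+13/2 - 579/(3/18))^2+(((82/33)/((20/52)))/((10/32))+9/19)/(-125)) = -4530075000/122067981558419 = -0.00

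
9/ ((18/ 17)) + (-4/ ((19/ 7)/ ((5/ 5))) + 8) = 571/ 38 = 15.03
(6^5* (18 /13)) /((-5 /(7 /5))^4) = 336063168 /5078125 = 66.18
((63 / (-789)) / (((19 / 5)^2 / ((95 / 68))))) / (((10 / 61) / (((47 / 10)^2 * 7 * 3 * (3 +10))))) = -772516017 / 2718368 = -284.18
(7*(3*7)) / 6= 49 / 2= 24.50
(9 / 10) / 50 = 9 / 500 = 0.02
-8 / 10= -4 / 5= -0.80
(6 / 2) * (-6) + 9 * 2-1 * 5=-5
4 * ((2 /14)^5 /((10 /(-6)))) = -12 /84035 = -0.00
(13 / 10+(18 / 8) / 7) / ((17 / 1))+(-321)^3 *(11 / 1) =-865933894753 / 2380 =-363837770.90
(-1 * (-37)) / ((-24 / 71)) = -2627 / 24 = -109.46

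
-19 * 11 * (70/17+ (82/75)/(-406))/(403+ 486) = -222596077/230095425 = -0.97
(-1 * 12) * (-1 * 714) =8568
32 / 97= 0.33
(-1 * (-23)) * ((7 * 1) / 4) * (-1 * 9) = -1449 / 4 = -362.25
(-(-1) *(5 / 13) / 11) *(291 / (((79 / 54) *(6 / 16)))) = 209520 / 11297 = 18.55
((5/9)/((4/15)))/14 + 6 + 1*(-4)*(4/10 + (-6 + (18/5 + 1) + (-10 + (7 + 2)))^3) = 1256741/21000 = 59.84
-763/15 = -50.87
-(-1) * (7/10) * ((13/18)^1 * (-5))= -2.53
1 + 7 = 8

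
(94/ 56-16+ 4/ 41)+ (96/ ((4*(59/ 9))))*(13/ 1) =2260173/ 67732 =33.37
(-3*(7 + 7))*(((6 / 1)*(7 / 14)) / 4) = -63 / 2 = -31.50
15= 15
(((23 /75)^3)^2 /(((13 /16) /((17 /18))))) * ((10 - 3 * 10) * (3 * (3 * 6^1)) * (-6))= 322126094464 /51416015625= 6.27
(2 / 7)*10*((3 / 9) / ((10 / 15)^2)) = 15 / 7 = 2.14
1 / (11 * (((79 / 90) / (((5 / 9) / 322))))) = 25 / 139909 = 0.00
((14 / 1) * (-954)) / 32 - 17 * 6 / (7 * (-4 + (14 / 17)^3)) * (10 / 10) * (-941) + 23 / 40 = -4401.05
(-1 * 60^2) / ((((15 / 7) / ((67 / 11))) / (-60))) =6753600 / 11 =613963.64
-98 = -98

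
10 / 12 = 5 / 6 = 0.83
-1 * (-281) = 281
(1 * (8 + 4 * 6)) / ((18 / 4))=64 / 9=7.11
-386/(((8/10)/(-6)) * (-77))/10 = -579/154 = -3.76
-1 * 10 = -10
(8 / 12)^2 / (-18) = -0.02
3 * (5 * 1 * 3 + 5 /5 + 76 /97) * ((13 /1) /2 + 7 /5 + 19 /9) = 733414 /1455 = 504.06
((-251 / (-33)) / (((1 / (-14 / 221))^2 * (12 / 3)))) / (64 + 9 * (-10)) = -12299 / 41905578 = -0.00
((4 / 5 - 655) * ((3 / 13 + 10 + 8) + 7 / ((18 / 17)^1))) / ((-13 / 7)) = 133100261 / 15210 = 8750.84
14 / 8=7 / 4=1.75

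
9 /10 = 0.90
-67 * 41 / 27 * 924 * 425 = -359582300 / 9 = -39953588.89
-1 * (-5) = 5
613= 613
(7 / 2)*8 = 28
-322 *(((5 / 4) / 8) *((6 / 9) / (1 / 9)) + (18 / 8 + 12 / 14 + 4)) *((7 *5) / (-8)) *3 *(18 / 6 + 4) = 15231405 / 64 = 237990.70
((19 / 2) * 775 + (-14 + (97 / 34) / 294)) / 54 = 73455703 / 539784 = 136.08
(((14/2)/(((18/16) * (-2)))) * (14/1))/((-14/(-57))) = -532/3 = -177.33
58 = 58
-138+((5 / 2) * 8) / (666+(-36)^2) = -135368 / 981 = -137.99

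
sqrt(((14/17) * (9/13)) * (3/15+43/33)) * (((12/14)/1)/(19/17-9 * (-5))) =3 * sqrt(7912905)/490490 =0.02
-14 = -14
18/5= 3.60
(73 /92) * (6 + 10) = 292 /23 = 12.70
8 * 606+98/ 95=460658/ 95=4849.03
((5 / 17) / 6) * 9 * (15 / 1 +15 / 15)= 120 / 17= 7.06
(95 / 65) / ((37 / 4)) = 76 / 481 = 0.16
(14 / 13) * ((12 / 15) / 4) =14 / 65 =0.22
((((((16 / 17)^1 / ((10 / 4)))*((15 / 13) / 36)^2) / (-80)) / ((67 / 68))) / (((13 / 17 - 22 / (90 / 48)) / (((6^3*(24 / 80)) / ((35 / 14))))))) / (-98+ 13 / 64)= -117504 / 991126138145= -0.00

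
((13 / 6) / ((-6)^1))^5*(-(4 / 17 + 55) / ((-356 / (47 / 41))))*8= -0.01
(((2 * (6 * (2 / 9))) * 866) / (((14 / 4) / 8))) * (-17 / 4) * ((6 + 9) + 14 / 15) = -112593856 / 315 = -357440.81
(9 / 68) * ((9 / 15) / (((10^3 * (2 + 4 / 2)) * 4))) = 27 / 5440000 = 0.00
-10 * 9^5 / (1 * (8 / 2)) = -295245 / 2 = -147622.50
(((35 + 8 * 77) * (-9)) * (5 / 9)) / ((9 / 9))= -3255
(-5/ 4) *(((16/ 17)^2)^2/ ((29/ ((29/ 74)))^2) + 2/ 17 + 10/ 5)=-302685845/ 114340249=-2.65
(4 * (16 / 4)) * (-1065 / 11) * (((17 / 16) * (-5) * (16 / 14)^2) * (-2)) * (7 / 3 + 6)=-96560000 / 539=-179146.57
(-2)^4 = 16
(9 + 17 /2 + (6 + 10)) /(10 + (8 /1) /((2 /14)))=0.51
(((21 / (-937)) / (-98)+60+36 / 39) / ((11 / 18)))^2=8743270114757025 / 879725815969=9938.63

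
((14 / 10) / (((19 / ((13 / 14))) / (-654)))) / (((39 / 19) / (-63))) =6867 / 5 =1373.40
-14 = -14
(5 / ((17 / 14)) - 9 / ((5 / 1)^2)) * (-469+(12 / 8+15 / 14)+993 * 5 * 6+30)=13125743 / 119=110300.36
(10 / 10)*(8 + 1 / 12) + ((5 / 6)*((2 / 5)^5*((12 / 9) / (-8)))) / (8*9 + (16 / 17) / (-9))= 83359171 / 10312500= 8.08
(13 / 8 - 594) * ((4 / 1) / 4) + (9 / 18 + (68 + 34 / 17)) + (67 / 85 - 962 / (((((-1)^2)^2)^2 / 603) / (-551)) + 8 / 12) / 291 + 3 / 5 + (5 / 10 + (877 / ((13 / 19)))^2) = 274969943244913 / 100325160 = 2740787.49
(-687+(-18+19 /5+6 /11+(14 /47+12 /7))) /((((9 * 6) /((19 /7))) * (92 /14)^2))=-40032791 /49228740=-0.81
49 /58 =0.84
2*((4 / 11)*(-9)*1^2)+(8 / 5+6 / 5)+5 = 69 / 55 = 1.25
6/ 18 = 1/ 3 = 0.33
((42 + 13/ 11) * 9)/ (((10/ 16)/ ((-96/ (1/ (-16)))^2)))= 16137584640/ 11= 1467053149.09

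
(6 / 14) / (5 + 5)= 3 / 70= 0.04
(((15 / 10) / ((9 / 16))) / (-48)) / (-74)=1 / 1332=0.00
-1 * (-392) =392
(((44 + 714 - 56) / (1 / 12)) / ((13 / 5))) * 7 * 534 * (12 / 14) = 10380960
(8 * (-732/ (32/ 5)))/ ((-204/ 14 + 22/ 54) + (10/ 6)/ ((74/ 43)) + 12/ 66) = 140769090/ 2002111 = 70.31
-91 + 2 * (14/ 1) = -63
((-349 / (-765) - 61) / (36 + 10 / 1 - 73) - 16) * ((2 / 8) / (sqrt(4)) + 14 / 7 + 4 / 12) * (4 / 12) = -4191419 / 371790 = -11.27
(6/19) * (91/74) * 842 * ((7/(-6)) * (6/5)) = -1609062/3515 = -457.77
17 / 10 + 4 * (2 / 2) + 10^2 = 1057 / 10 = 105.70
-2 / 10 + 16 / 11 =69 / 55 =1.25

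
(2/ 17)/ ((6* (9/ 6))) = 2/ 153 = 0.01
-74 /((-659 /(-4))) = -296 /659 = -0.45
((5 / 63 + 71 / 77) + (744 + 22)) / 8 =95.88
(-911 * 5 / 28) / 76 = -4555 / 2128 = -2.14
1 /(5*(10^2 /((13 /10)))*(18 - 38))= -13 /100000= -0.00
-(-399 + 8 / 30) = 5981 / 15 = 398.73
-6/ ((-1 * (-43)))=-6/ 43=-0.14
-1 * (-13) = 13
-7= -7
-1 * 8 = -8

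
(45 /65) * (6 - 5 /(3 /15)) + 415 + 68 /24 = 31565 /78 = 404.68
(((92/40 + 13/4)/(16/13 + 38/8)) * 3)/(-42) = -1443/21770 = -0.07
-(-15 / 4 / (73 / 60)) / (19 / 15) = 3375 / 1387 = 2.43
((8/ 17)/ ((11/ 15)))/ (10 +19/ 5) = 0.05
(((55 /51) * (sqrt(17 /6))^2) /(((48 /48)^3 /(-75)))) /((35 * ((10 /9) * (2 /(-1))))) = 165 /56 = 2.95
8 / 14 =4 / 7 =0.57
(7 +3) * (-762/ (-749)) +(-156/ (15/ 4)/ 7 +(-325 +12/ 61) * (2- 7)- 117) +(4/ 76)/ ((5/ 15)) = 6560185371/ 4340455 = 1511.40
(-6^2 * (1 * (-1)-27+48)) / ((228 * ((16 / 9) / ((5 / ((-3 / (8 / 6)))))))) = 3.95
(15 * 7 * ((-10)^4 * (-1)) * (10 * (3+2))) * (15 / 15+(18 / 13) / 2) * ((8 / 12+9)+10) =-22715000000 / 13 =-1747307692.31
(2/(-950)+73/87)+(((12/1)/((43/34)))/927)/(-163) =24968137676/29833633275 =0.84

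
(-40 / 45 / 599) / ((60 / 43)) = -86 / 80865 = -0.00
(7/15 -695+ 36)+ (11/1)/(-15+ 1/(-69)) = -10244993/15540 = -659.27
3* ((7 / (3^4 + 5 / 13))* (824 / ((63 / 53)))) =283868 / 1587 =178.87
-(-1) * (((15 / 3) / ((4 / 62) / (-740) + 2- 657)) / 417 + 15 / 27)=5221259395 / 9398576601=0.56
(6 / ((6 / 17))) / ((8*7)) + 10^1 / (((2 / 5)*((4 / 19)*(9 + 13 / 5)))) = 8559 / 812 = 10.54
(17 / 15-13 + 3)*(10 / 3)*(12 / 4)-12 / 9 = -90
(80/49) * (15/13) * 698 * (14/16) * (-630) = -9423000/13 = -724846.15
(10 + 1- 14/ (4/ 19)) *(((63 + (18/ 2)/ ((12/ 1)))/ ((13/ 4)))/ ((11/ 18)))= -1781.43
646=646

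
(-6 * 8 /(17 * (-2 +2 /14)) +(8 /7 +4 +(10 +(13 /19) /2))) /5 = 199935 /58786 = 3.40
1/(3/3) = 1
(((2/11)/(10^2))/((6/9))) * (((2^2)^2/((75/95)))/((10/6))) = 228/6875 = 0.03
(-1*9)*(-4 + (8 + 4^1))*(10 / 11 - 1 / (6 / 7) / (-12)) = -797 / 11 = -72.45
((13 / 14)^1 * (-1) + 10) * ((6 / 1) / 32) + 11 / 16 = 535 / 224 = 2.39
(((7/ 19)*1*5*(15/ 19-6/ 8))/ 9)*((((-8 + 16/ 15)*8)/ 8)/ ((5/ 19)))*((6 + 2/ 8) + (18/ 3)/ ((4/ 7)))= -6097/ 1710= -3.57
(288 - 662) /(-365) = 374 /365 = 1.02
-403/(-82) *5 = 2015/82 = 24.57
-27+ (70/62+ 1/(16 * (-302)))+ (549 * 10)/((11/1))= 779729835/1647712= 473.22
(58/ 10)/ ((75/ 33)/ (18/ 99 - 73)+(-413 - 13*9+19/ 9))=-23229/ 2114320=-0.01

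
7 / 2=3.50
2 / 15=0.13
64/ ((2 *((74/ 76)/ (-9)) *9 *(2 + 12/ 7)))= -4256/ 481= -8.85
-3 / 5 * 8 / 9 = -8 / 15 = -0.53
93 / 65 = 1.43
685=685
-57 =-57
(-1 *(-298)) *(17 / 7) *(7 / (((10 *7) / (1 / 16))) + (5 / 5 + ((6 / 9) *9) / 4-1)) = 610453 / 560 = 1090.09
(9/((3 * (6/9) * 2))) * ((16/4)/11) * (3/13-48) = -39.08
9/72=1/8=0.12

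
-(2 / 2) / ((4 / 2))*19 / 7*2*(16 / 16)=-19 / 7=-2.71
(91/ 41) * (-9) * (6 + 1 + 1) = -6552/ 41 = -159.80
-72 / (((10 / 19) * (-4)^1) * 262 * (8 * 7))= 171 / 73360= 0.00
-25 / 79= -0.32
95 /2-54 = -13 /2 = -6.50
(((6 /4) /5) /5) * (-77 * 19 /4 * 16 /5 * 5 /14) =-627 /25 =-25.08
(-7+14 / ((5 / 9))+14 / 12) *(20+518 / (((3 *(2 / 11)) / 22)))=18225389 / 45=405008.64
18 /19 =0.95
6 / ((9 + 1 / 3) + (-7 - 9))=-9 / 10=-0.90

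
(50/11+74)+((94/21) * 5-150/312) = 1206553/12012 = 100.45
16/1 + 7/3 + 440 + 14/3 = 463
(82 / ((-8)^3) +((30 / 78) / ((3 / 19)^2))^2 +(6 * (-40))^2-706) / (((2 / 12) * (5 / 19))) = 3804026412493 / 2920320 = 1302606.02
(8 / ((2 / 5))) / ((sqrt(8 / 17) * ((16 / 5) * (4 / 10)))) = 125 * sqrt(34) / 32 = 22.78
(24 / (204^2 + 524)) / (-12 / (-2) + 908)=3 / 4814495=0.00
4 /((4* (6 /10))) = 5 /3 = 1.67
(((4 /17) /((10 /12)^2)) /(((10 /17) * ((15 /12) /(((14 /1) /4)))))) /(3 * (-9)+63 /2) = 224 /625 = 0.36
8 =8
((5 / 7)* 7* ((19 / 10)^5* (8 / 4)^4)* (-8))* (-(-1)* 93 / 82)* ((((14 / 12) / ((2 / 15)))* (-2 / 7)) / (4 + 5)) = 76759069 / 15375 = 4992.46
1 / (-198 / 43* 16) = -43 / 3168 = -0.01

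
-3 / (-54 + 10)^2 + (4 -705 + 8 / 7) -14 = -9674213 / 13552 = -713.86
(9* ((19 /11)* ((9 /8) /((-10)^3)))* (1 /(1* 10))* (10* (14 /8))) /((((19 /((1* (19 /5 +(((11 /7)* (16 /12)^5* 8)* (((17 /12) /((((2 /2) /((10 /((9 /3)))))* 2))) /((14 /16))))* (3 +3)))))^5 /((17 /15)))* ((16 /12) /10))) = -1466243078496581872843206638636598731173483 /29408445413068946637132858600000000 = -49857891.43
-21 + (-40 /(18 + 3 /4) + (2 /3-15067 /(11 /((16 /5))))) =-726923 /165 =-4405.59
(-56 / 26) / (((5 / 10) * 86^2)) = -14 / 24037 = -0.00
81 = 81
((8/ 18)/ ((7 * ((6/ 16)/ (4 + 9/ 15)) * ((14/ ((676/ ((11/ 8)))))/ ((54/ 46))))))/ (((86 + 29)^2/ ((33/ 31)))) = 0.00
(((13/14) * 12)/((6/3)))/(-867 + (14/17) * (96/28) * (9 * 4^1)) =-221/30359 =-0.01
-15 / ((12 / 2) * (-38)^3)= 5 / 109744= 0.00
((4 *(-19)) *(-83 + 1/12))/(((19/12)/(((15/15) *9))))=35820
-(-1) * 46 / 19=46 / 19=2.42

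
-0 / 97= 0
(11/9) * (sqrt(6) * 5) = 55 * sqrt(6)/9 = 14.97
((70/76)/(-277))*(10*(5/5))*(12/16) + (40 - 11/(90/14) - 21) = 16354831/947340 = 17.26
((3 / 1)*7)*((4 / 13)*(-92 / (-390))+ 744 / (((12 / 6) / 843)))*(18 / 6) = 16694286924 / 845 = 19756552.57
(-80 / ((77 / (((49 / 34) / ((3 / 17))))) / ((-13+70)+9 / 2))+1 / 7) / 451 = -40169 / 34727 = -1.16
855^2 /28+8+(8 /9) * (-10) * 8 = 6563321 /252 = 26044.92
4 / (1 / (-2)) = -8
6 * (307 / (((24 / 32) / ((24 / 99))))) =19648 / 33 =595.39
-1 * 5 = -5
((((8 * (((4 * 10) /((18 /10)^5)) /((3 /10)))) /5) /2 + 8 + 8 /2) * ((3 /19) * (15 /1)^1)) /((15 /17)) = 53137988 /1121931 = 47.36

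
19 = 19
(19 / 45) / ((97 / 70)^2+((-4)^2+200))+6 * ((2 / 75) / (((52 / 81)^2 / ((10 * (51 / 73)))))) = 2.71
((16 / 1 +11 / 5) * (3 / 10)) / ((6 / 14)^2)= 4459 / 150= 29.73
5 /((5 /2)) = 2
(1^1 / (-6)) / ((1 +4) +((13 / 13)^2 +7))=-1 / 78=-0.01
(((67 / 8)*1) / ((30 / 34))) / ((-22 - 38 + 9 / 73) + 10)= -83147 / 436920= -0.19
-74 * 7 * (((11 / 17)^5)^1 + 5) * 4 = -15043416192 / 1419857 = -10595.02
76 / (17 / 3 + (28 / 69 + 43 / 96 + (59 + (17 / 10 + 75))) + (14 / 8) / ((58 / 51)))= 8110720 / 15341979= 0.53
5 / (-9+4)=-1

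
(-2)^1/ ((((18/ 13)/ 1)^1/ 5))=-65/ 9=-7.22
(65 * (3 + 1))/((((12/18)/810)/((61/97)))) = 19269900/97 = 198658.76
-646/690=-323/345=-0.94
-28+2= -26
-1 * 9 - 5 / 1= -14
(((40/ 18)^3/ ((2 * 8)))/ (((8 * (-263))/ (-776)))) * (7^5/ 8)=531.45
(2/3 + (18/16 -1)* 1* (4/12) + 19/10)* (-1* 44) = -3443/30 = -114.77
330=330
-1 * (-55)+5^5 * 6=18805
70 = 70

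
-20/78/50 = -1/195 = -0.01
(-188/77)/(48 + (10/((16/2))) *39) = -752/29799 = -0.03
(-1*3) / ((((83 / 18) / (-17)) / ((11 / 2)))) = 5049 / 83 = 60.83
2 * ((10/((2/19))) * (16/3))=3040/3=1013.33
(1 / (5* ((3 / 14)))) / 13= 14 / 195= 0.07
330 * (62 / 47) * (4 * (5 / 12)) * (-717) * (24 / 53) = -586792800 / 2491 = -235565.15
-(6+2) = -8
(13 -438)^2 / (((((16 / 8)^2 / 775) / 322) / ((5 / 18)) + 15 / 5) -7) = -6628671875 / 146792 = -45156.90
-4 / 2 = -2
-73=-73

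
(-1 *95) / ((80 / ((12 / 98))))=-0.15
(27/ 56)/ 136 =0.00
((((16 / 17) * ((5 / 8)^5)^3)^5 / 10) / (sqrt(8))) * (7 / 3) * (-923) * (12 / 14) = -0.00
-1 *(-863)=863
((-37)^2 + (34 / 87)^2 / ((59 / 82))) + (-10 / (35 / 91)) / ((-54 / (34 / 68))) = 3669347993 / 2679426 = 1369.45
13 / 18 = 0.72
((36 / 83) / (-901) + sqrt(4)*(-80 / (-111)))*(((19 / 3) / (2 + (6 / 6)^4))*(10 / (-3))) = -2272643960 / 224124651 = -10.14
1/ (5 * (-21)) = -1/ 105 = -0.01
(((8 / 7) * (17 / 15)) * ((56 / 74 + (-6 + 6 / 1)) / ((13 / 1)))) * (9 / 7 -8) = -0.51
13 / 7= 1.86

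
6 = 6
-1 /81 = -0.01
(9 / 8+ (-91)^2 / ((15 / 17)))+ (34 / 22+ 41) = 12446021 / 1320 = 9428.80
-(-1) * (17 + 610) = 627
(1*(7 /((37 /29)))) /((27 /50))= 10150 /999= 10.16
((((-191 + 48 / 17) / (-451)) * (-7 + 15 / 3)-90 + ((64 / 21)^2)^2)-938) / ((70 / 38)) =-26703542485918 / 52188003945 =-511.68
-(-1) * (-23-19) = -42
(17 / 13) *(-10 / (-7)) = 170 / 91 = 1.87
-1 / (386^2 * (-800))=1 / 119196800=0.00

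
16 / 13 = 1.23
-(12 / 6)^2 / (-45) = 4 / 45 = 0.09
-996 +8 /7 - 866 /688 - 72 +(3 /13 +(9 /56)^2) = -1067.86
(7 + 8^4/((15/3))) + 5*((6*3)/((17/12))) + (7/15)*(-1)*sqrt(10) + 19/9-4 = 679198/765-7*sqrt(10)/15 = 886.36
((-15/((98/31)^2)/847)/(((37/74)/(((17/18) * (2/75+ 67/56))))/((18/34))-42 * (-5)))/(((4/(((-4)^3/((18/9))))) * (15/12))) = 1795148/33369374115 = 0.00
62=62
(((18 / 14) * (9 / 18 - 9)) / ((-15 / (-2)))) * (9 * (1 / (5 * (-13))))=459 / 2275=0.20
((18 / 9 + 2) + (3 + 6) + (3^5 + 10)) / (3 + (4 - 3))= 133 / 2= 66.50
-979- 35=-1014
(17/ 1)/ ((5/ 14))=238/ 5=47.60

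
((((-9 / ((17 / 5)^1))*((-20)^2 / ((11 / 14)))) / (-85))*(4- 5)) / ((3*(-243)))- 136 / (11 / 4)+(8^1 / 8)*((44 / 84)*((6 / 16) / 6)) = -1424692189 / 28839888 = -49.40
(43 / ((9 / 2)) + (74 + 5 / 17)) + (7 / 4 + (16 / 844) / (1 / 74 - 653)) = 59347064305 / 693309708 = 85.60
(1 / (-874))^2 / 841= 1 / 642419716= 0.00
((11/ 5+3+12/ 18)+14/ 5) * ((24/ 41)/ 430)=104/ 8815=0.01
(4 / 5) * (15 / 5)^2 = 36 / 5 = 7.20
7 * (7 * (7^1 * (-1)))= -343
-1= -1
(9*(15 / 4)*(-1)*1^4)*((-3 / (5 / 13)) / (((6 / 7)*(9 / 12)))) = 819 / 2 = 409.50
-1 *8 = -8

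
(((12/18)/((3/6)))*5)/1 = 6.67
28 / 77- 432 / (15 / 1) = -1564 / 55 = -28.44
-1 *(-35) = 35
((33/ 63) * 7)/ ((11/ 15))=5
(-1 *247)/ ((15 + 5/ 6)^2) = -468/ 475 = -0.99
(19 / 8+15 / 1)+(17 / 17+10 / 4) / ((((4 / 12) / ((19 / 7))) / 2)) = 595 / 8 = 74.38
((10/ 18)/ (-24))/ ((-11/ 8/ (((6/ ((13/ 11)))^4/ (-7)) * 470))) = -150136800/ 199927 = -750.96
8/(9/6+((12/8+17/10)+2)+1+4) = 80/117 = 0.68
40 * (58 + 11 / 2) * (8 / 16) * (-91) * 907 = -104821990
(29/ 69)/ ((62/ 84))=406/ 713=0.57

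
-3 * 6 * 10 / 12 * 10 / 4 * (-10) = 375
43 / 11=3.91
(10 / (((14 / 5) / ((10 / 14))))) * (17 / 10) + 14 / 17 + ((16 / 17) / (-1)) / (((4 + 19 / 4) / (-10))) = 10389 / 1666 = 6.24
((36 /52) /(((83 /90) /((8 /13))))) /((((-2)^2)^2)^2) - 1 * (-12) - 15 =-672891 /224432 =-3.00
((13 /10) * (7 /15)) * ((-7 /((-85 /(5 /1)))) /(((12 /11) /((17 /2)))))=7007 /3600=1.95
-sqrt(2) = -1.41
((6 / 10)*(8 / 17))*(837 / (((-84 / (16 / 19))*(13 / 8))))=-1.46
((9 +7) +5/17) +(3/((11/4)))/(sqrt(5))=12 * sqrt(5)/55 +277/17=16.78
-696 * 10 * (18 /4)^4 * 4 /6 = -1902690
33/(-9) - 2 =-17/3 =-5.67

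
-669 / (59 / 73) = -48837 / 59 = -827.75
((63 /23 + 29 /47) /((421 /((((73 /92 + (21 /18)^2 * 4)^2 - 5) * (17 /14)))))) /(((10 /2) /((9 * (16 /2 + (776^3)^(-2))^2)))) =37.82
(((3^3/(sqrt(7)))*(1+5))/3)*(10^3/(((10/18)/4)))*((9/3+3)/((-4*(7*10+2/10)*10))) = -10800*sqrt(7)/91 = -314.00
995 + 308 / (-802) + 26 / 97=38698003 / 38897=994.88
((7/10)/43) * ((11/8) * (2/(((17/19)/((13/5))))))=19019/146200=0.13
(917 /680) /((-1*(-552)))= 917 /375360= 0.00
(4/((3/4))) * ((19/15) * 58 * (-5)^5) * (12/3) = -44080000/9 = -4897777.78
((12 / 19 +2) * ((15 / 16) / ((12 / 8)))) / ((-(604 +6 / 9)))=-0.00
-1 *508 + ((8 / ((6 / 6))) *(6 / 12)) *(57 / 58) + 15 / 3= -14473 / 29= -499.07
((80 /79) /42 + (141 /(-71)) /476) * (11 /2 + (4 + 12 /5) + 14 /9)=27628619 /102981240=0.27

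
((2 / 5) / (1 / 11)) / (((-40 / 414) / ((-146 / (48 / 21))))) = 1163547 / 400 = 2908.87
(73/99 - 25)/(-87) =0.28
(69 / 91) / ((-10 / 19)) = -1311 / 910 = -1.44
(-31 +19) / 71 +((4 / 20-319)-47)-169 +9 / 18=-379473 / 710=-534.47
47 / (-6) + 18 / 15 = -6.63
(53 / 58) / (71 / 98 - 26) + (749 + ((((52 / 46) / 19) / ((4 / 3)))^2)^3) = 23980236097619180072704233 / 32017882042004990214208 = 748.96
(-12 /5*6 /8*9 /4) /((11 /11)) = -81 /20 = -4.05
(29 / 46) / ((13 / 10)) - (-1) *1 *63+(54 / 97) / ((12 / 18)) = 64.32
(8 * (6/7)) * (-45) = -2160/7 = -308.57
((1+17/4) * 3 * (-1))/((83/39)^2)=-95823/27556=-3.48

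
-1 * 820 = -820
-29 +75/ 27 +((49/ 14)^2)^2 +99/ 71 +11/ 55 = 6412219/ 51120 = 125.43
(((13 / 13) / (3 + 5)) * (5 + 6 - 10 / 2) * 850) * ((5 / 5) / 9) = 425 / 6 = 70.83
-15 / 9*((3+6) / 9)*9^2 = -135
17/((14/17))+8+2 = 429/14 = 30.64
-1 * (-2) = 2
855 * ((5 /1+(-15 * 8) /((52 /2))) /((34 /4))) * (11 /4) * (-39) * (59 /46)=-5321.88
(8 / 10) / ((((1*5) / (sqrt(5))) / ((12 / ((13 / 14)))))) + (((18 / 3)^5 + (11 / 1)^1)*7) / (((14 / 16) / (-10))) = -622960 + 672*sqrt(5) / 325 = -622955.38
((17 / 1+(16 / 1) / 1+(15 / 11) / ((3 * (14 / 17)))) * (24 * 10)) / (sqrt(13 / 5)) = 620040 * sqrt(65) / 1001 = 4993.93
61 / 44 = 1.39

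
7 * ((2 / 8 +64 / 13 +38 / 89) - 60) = -1762341 / 4628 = -380.80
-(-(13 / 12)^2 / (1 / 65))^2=-120670225 / 20736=-5819.36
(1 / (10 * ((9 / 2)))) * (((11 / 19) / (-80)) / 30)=-11 / 2052000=-0.00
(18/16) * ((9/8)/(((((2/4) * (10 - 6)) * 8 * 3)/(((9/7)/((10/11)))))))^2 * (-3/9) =-264627/642252800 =-0.00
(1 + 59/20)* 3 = 237/20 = 11.85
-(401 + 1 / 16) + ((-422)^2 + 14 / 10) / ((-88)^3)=-1367454747 / 3407360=-401.32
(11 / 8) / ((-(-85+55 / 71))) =0.02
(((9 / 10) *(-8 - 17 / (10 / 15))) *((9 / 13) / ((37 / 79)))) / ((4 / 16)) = -428733 / 2405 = -178.27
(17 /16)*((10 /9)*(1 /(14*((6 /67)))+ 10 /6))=1955 /672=2.91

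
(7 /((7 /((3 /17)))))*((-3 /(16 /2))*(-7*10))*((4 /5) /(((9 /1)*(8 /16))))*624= 8736 /17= 513.88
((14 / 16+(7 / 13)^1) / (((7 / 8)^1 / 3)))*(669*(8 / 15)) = 112392 / 65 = 1729.11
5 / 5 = 1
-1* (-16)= 16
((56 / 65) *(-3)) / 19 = -168 / 1235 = -0.14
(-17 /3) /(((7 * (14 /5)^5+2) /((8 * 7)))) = -1487500 /5656527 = -0.26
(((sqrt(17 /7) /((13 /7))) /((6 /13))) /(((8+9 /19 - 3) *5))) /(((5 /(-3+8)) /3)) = 19 *sqrt(119) /1040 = 0.20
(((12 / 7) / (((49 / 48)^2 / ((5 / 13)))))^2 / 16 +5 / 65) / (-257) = -0.00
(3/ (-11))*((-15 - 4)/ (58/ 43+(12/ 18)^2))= 22059/ 7634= 2.89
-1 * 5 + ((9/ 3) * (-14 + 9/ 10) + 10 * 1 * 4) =-43/ 10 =-4.30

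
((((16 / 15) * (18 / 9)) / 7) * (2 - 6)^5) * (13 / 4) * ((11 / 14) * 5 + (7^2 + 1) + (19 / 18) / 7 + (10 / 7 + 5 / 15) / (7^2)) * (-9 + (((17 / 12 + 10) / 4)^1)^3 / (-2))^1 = 9907324069318 / 8751645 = 1132052.78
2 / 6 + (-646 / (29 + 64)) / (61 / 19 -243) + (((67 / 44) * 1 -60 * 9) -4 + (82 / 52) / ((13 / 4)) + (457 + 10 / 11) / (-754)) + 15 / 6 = -241744233443 / 447892588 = -539.74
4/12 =1/3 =0.33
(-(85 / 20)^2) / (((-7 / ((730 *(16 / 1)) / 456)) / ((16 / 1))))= 1057.49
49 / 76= 0.64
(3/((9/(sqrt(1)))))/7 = 1/21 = 0.05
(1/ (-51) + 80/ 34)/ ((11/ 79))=553/ 33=16.76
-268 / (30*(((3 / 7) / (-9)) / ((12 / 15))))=3752 / 25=150.08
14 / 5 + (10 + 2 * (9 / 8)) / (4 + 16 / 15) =7931 / 1520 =5.22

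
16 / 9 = 1.78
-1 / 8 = -0.12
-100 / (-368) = 25 / 92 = 0.27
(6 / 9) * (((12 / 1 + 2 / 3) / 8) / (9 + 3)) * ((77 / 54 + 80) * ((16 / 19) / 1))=4397 / 729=6.03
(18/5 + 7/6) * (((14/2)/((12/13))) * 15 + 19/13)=21967/40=549.18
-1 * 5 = -5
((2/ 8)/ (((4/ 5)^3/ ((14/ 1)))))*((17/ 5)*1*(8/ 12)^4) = 2975/ 648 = 4.59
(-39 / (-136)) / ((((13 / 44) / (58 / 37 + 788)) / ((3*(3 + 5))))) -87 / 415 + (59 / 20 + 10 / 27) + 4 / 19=9853490026913 / 535643820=18395.60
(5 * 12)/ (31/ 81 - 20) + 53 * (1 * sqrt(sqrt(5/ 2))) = -4860/ 1589 + 53 * 2^(3/ 4) * 5^(1/ 4)/ 2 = 63.59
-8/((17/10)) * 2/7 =-1.34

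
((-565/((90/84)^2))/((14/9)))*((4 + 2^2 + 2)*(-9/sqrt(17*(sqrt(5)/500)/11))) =342525.86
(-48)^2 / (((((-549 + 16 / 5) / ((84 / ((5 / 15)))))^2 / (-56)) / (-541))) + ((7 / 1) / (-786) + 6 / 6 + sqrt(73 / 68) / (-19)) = 87102662823098939 / 5853688626 - sqrt(1241) / 646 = 14879961.69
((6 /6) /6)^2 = 1 /36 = 0.03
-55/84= -0.65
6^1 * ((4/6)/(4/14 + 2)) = 7/4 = 1.75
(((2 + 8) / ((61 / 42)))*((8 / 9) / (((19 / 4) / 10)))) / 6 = 22400 / 10431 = 2.15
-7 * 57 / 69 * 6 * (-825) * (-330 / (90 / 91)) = -219669450 / 23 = -9550845.65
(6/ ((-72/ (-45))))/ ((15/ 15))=15/ 4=3.75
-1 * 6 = -6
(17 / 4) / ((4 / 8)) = 17 / 2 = 8.50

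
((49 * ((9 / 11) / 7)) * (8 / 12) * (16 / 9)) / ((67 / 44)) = 896 / 201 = 4.46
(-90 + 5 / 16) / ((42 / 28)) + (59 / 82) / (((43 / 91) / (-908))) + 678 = -32342993 / 42312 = -764.39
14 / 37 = 0.38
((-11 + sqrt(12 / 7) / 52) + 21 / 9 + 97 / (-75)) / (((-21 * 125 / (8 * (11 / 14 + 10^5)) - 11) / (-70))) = -19521753384 / 308094295 + 28000220 * sqrt(21) / 801045167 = -63.20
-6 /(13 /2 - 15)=12 /17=0.71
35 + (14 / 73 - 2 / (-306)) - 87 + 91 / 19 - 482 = -112262210 / 212211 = -529.01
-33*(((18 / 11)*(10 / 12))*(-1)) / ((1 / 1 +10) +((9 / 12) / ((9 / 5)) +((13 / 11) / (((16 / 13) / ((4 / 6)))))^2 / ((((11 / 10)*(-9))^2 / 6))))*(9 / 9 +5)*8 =61478144640 / 325656379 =188.78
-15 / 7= -2.14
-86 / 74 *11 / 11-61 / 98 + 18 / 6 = 4407 / 3626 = 1.22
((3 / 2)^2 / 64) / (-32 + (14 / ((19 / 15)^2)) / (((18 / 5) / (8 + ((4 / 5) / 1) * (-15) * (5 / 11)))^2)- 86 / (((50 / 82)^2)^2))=-1382094140625 / 25543836133256704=-0.00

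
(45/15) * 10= 30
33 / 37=0.89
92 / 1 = 92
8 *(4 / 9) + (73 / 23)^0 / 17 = 553 / 153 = 3.61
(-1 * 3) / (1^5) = -3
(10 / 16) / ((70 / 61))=61 / 112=0.54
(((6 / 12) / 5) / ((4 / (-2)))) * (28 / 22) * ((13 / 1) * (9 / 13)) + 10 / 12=43 / 165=0.26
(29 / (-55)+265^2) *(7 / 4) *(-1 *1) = -13518211 / 110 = -122892.83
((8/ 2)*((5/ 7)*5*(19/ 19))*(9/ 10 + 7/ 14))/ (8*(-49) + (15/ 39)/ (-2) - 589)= -520/ 25511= -0.02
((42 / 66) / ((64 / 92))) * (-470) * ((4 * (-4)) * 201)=15209670 / 11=1382697.27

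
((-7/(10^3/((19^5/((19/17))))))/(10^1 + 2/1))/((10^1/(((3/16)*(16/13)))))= -15508199/520000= -29.82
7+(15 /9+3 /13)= 347 /39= 8.90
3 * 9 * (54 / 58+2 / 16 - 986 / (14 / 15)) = -46275975 / 1624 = -28495.06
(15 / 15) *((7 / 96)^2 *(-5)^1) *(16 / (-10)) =49 / 1152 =0.04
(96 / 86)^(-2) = 1849 / 2304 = 0.80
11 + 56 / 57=11.98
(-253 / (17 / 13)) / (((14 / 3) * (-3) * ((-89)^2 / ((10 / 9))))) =16445 / 8483391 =0.00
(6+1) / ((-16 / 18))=-63 / 8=-7.88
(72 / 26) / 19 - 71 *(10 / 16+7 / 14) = -157545 / 1976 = -79.73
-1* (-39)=39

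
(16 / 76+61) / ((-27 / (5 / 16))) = -5815 / 8208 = -0.71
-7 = -7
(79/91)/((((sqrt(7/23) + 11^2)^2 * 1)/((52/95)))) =61187475/1885127597696 - 219857 * sqrt(161)/9425637988480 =0.00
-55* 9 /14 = -495 /14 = -35.36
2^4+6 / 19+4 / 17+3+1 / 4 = 25583 / 1292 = 19.80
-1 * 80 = -80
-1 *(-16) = 16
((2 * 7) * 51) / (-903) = -34 / 43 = -0.79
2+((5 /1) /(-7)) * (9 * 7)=-43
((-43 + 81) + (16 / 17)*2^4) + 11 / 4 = 3795 / 68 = 55.81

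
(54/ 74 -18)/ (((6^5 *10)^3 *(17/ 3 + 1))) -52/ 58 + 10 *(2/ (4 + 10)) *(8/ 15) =-352232405729294413/ 2615969940111360000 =-0.13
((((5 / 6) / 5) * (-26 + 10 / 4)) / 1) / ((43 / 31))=-1457 / 516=-2.82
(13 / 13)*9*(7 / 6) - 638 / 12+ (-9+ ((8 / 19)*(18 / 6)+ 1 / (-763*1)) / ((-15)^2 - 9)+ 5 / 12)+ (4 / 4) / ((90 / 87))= -787182617 / 15656760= -50.28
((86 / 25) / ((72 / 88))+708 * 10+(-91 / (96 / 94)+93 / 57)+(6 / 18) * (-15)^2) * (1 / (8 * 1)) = 483706459 / 547200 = 883.97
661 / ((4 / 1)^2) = 41.31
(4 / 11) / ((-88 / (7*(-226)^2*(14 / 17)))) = -2502724 / 2057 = -1216.69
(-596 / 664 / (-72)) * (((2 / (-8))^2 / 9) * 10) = 745 / 860544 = 0.00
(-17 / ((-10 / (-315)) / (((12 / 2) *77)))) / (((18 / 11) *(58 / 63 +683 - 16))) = -19049877 / 84158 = -226.36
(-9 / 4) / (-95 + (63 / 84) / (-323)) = 2907 / 122743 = 0.02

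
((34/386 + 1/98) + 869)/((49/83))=1364364375/926786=1472.15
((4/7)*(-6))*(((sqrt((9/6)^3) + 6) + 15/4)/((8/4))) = -117/7- 9*sqrt(6)/7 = -19.86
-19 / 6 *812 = -7714 / 3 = -2571.33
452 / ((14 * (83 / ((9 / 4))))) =1017 / 1162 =0.88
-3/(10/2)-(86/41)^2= -5.00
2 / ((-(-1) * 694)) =1 / 347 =0.00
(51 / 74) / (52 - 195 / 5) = 51 / 962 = 0.05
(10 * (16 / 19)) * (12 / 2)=50.53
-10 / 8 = -5 / 4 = -1.25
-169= -169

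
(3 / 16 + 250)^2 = 16024009 / 256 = 62593.79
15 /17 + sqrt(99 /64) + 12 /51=19 /17 + 3 *sqrt(11) /8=2.36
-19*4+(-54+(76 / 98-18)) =-7214 / 49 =-147.22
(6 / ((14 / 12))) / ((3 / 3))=36 / 7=5.14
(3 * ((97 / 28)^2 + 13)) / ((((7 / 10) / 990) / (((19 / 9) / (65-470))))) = -552.94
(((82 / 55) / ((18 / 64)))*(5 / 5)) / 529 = 2624 / 261855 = 0.01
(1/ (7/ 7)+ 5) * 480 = 2880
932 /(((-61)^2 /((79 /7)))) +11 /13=1243681 /338611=3.67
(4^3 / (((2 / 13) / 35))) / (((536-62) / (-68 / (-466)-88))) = -149021600 / 55221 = -2698.64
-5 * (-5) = 25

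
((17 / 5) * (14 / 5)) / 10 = 119 / 125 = 0.95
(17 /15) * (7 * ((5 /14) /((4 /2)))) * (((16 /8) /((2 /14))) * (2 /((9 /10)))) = 1190 /27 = 44.07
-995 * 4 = -3980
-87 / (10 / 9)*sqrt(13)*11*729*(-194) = 439192971.73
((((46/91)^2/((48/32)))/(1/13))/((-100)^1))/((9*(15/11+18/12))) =-23276/27088425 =-0.00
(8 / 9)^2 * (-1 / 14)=-32 / 567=-0.06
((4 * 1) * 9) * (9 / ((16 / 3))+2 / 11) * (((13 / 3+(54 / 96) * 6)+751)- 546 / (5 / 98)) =-669111.41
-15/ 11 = -1.36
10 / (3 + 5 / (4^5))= 10240 / 3077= 3.33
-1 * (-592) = 592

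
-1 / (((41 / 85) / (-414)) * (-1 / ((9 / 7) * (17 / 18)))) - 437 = -424534 / 287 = -1479.21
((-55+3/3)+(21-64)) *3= -291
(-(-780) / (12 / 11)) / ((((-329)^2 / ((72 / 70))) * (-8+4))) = -1287 / 757687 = -0.00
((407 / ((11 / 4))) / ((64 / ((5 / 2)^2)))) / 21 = 925 / 1344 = 0.69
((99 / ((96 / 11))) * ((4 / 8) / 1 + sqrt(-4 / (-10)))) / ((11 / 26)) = 429 / 32 + 429 * sqrt(10) / 80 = 30.36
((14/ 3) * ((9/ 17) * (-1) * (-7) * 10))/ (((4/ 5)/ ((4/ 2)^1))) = 7350/ 17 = 432.35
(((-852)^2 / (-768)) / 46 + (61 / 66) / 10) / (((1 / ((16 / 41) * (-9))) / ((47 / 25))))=350254011 / 2593250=135.06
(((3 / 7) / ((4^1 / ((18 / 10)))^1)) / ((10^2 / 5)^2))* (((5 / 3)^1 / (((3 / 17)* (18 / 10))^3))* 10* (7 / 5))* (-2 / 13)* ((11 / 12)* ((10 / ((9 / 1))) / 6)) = -1351075 / 147386304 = -0.01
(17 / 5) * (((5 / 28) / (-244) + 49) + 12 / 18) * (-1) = -17305201 / 102480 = -168.86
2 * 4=8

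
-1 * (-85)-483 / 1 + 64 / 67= -26602 / 67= -397.04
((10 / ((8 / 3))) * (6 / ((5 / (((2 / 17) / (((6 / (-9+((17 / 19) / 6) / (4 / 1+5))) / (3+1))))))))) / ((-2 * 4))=9217 / 23256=0.40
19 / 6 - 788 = -4709 / 6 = -784.83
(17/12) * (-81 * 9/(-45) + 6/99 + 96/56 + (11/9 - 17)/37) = 38246617/1538460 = 24.86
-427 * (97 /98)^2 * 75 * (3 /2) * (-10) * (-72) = -11622467250 /343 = -33884744.17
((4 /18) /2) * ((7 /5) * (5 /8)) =7 /72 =0.10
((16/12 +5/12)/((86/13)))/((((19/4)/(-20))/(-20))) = 18200/817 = 22.28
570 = 570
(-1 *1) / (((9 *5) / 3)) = -1 / 15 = -0.07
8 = 8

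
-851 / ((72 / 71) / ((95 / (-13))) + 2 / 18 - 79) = 51659955 / 4797374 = 10.77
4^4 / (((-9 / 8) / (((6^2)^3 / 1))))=-10616832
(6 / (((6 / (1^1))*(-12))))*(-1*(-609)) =-203 / 4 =-50.75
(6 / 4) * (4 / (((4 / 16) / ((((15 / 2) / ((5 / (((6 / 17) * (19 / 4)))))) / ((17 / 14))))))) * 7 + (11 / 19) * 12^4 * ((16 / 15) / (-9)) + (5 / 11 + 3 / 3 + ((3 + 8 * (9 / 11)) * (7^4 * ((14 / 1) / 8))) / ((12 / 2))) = 13556769419 / 2416040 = 5611.15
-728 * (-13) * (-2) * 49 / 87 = -927472 / 87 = -10660.60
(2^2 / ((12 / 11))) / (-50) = -11 / 150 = -0.07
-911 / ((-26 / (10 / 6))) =4555 / 78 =58.40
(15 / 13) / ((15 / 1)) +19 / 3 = 250 / 39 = 6.41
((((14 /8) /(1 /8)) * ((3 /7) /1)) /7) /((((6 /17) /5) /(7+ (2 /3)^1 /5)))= 1819 /21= 86.62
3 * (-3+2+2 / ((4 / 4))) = 3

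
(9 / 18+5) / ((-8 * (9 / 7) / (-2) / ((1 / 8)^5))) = 77 / 2359296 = 0.00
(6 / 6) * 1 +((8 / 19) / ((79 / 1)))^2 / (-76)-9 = -342456168 / 42807019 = -8.00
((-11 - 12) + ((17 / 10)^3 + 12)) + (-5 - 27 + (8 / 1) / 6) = -110261 / 3000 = -36.75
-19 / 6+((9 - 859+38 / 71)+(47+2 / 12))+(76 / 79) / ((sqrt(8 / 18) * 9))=-13550858 / 16827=-805.30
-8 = -8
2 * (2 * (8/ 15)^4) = 16384/ 50625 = 0.32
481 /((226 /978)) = 235209 /113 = 2081.50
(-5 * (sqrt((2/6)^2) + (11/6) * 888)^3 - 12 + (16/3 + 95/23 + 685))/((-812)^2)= -13405762800565/409452624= -32740.69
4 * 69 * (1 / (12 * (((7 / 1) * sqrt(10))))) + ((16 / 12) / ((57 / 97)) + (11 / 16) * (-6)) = -0.82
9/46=0.20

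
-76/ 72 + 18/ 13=77/ 234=0.33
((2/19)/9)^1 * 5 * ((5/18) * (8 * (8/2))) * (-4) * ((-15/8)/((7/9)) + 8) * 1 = -11.62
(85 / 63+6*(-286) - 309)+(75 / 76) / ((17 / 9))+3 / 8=-329288063 / 162792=-2022.75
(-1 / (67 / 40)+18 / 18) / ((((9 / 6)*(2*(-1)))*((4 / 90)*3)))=-135 / 134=-1.01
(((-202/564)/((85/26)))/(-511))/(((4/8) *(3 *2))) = 0.00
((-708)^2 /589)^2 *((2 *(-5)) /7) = -2512655976960 /2428447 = -1034676.06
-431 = -431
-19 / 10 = -1.90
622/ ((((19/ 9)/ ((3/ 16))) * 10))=8397/ 1520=5.52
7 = 7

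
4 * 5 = 20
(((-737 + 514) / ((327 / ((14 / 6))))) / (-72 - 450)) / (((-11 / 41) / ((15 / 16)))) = -0.01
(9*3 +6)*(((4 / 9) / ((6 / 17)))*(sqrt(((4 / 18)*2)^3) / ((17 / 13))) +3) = 26345 / 243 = 108.42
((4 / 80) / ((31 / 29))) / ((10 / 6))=87 / 3100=0.03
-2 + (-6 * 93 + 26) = -534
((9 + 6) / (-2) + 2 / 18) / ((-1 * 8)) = 133 / 144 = 0.92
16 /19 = 0.84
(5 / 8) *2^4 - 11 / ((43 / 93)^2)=-76649 / 1849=-41.45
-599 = -599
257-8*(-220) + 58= 2075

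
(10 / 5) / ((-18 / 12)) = -4 / 3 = -1.33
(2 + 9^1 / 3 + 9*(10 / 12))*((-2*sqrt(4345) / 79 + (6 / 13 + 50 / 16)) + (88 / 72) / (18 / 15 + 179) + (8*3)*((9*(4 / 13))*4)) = 3347.13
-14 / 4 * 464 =-1624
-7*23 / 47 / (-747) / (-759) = -7 / 1158597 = -0.00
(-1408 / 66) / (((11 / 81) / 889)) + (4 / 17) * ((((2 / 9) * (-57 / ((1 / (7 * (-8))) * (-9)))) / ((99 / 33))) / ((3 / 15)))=-2115804544 / 15147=-139684.73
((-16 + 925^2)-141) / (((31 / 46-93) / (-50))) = 463286.18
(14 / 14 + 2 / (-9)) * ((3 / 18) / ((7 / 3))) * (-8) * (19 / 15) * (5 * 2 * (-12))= 608 / 9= 67.56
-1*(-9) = 9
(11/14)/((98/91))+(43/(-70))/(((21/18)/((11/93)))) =20273/30380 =0.67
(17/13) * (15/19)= 255/247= 1.03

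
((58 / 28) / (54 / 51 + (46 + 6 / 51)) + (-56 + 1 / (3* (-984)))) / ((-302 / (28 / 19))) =463669757 / 1698092244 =0.27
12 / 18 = 0.67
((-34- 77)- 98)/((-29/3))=627/29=21.62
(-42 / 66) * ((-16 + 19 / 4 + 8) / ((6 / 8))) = 91 / 33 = 2.76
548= 548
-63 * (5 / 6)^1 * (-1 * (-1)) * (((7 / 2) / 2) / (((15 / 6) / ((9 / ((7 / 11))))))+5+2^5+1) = -10059 / 4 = -2514.75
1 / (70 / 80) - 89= -615 / 7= -87.86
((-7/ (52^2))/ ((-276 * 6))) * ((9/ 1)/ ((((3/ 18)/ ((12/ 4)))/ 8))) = 63/ 31096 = 0.00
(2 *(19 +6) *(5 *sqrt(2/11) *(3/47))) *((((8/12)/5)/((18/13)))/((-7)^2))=650 *sqrt(22)/227997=0.01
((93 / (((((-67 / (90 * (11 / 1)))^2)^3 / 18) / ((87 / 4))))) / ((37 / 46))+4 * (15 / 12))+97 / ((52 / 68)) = 20498735262506883961393642 / 43510481823289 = 471121771203.53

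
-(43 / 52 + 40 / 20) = -147 / 52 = -2.83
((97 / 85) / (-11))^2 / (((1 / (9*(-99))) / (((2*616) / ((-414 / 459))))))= 128037672 / 9775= 13098.48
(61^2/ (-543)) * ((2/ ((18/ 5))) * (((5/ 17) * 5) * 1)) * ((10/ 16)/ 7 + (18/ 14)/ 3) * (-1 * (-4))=-13488625/ 1163106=-11.60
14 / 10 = 7 / 5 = 1.40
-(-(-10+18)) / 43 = 8 / 43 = 0.19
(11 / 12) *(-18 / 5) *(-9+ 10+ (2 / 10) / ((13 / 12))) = -2541 / 650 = -3.91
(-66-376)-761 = -1203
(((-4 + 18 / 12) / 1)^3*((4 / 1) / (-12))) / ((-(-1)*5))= 25 / 24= 1.04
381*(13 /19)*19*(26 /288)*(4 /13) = 1651 /12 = 137.58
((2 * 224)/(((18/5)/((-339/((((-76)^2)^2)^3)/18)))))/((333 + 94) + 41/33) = -43505/295181586715049339406778368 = -0.00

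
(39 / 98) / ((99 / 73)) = 949 / 3234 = 0.29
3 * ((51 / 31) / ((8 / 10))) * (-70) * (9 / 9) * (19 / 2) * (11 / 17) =-329175 / 124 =-2654.64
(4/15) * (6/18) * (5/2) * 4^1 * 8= 64/9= 7.11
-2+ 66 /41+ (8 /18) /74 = -5246 /13653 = -0.38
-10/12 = -5/6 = -0.83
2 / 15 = 0.13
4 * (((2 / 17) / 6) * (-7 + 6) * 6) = -8 / 17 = -0.47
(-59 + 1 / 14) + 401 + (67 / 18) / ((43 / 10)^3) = 3427300207 / 10017882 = 342.12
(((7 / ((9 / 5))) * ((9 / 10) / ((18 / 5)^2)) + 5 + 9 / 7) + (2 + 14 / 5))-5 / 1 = 144149 / 22680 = 6.36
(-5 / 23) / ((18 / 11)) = -0.13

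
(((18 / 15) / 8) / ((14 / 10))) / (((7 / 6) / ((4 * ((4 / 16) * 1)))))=9 / 98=0.09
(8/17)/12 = 2/51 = 0.04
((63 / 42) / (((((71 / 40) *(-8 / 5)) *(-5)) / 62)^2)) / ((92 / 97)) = 6991275 / 231886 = 30.15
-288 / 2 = -144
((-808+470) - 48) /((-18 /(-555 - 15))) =-36670 /3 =-12223.33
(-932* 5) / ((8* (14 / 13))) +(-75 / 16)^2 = -929905 / 1792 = -518.92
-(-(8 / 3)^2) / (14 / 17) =544 / 63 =8.63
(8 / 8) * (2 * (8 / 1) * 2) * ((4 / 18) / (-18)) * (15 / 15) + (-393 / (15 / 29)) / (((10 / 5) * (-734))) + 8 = 4829159 / 594540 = 8.12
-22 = -22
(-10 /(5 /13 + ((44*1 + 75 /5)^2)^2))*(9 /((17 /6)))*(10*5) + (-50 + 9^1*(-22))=-110688115628 /446322811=-248.00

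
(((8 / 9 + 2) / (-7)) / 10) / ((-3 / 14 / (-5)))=-26 / 27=-0.96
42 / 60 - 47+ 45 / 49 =-22237 / 490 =-45.38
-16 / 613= -0.03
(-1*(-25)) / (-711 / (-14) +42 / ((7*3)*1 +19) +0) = 3500 / 7257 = 0.48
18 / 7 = 2.57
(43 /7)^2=37.73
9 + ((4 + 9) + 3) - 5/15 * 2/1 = 73/3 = 24.33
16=16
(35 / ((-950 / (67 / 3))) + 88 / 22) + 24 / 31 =3.95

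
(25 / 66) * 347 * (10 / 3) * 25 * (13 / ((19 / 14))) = 197356250 / 1881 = 104920.92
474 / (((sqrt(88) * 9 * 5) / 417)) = 10981 * sqrt(22) / 110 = 468.23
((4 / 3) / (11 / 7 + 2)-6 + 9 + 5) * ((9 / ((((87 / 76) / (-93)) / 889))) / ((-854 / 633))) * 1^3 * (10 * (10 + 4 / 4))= 3925150385904 / 8845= 443770535.43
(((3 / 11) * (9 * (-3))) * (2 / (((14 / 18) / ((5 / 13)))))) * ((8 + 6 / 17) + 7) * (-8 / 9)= 1691280 / 17017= 99.39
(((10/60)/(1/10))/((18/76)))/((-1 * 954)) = -95/12879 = -0.01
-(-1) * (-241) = -241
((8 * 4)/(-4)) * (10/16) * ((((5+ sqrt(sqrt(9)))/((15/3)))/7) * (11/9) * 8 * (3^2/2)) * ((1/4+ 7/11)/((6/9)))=-585/14-117 * sqrt(3)/14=-56.26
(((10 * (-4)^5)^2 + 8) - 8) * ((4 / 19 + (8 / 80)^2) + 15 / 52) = 13182697472 / 247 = 53371244.83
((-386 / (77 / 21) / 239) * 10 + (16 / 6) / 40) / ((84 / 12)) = -171071 / 276045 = -0.62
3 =3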